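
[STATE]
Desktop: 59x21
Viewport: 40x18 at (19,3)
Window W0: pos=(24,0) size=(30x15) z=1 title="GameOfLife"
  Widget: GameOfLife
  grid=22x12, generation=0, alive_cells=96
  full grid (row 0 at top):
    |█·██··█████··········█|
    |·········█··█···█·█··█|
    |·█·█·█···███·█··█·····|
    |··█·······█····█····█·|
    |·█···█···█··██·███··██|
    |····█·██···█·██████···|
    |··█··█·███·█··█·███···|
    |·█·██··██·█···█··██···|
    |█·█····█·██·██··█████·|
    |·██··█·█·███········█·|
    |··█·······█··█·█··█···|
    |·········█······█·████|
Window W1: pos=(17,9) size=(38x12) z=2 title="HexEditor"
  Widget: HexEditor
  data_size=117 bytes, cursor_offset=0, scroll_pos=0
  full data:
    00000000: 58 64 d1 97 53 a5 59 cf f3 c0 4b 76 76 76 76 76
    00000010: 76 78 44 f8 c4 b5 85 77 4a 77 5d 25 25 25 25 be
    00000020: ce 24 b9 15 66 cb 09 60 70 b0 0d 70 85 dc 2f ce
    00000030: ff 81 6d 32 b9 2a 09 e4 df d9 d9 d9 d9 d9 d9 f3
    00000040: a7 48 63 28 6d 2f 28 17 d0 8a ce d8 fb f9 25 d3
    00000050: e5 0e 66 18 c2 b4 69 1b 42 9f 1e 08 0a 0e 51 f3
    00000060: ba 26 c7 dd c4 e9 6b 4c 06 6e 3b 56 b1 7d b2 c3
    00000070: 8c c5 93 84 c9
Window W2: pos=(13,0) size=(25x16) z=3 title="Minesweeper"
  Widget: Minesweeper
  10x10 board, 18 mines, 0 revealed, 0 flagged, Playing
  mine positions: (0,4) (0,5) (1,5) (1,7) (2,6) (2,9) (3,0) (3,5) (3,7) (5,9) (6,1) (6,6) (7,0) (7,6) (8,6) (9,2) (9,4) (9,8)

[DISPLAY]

■■■■■             ┃               ┃     
■■■■■             ┃···█·█··█      ┃     
■■■■■             ┃█··█·····      ┃     
■■■■■             ┃··█····█·      ┃     
■■■■■             ┃█·███··██      ┃     
■■■■■             ┃██████···      ┃     
■■■■■             ┃━━━━━━━━━━━━━━━━┓    
■■■■■             ┃                ┃    
■■■■■             ┃────────────────┨    
■■■■■             ┃7 53 a5 59 cf  f┃    
                  ┃8 c4 b5 85 77  4┃    
                  ┃5 66 cb 09 60  7┃    
━━━━━━━━━━━━━━━━━━┛2 b9 2a 09 e4  d┃    
0000040  a7 48 63 28 6d 2f 28 17  d┃    
0000050  e5 0e 66 18 c2 b4 69 1b  4┃    
0000060  ba 26 c7 dd c4 e9 6b 4c  0┃    
0000070  8c c5 93 84 c9            ┃    
━━━━━━━━━━━━━━━━━━━━━━━━━━━━━━━━━━━┛    


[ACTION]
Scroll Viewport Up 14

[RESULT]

━━━━━━━━━━━━━━━━━━┓━━━━━━━━━━━━━━━┓     
sweeper           ┃               ┃     
──────────────────┨───────────────┨     
■■■■■             ┃               ┃     
■■■■■             ┃···█·█··█      ┃     
■■■■■             ┃█··█·····      ┃     
■■■■■             ┃··█····█·      ┃     
■■■■■             ┃█·███··██      ┃     
■■■■■             ┃██████···      ┃     
■■■■■             ┃━━━━━━━━━━━━━━━━┓    
■■■■■             ┃                ┃    
■■■■■             ┃────────────────┨    
■■■■■             ┃7 53 a5 59 cf  f┃    
                  ┃8 c4 b5 85 77  4┃    
                  ┃5 66 cb 09 60  7┃    
━━━━━━━━━━━━━━━━━━┛2 b9 2a 09 e4  d┃    
0000040  a7 48 63 28 6d 2f 28 17  d┃    
0000050  e5 0e 66 18 c2 b4 69 1b  4┃    


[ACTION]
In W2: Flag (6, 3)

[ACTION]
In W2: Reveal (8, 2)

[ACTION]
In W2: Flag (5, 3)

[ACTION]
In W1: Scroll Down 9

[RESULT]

━━━━━━━━━━━━━━━━━━┓━━━━━━━━━━━━━━━┓     
sweeper           ┃               ┃     
──────────────────┨───────────────┨     
■■■■■             ┃               ┃     
■■■■■             ┃···█·█··█      ┃     
■■■■■             ┃█··█·····      ┃     
■■■■■             ┃··█····█·      ┃     
■■■■■             ┃█·███··██      ┃     
■■■■■             ┃██████···      ┃     
■■■■■             ┃━━━━━━━━━━━━━━━━┓    
■■■■■             ┃                ┃    
■■■■■             ┃────────────────┨    
■■■■■             ┃4 c9            ┃    
                  ┃                ┃    
                  ┃                ┃    
━━━━━━━━━━━━━━━━━━┛                ┃    
                                   ┃    
                                   ┃    


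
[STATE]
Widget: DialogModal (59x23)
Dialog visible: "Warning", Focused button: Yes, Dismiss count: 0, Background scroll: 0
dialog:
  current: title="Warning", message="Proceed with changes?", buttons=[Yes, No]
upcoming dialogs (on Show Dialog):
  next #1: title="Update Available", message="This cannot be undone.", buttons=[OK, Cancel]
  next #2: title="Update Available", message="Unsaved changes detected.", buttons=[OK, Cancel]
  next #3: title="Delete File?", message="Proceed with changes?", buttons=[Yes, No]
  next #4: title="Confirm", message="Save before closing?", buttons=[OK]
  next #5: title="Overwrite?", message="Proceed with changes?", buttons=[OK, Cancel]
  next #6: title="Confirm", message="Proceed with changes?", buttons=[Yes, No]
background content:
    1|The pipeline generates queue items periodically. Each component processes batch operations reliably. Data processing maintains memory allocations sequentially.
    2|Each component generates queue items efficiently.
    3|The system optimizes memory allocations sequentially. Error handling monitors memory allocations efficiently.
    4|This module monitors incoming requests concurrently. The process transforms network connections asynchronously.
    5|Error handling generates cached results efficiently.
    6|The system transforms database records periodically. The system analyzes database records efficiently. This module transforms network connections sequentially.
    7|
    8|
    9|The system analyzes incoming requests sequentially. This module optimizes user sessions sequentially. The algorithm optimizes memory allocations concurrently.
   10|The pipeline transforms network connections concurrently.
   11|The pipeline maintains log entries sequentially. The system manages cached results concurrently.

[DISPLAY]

The pipeline generates queue items periodically. Each compo
Each component generates queue items efficiently.          
The system optimizes memory allocations sequentially. Error
This module monitors incoming requests concurrently. The pr
Error handling generates cached results efficiently.       
The system transforms database records periodically. The sy
                                                           
                                                           
The system analyzes incoming requests sequentially. This mo
The pipeline tran┌───────────────────────┐s concurrently.  
The pipeline main│        Warning        │ially. The system
                 │ Proceed with changes? │                 
                 │       [Yes]  No       │                 
                 └───────────────────────┘                 
                                                           
                                                           
                                                           
                                                           
                                                           
                                                           
                                                           
                                                           
                                                           


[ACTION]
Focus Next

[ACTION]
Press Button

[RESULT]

The pipeline generates queue items periodically. Each compo
Each component generates queue items efficiently.          
The system optimizes memory allocations sequentially. Error
This module monitors incoming requests concurrently. The pr
Error handling generates cached results efficiently.       
The system transforms database records periodically. The sy
                                                           
                                                           
The system analyzes incoming requests sequentially. This mo
The pipeline transforms network connections concurrently.  
The pipeline maintains log entries sequentially. The system
                                                           
                                                           
                                                           
                                                           
                                                           
                                                           
                                                           
                                                           
                                                           
                                                           
                                                           
                                                           


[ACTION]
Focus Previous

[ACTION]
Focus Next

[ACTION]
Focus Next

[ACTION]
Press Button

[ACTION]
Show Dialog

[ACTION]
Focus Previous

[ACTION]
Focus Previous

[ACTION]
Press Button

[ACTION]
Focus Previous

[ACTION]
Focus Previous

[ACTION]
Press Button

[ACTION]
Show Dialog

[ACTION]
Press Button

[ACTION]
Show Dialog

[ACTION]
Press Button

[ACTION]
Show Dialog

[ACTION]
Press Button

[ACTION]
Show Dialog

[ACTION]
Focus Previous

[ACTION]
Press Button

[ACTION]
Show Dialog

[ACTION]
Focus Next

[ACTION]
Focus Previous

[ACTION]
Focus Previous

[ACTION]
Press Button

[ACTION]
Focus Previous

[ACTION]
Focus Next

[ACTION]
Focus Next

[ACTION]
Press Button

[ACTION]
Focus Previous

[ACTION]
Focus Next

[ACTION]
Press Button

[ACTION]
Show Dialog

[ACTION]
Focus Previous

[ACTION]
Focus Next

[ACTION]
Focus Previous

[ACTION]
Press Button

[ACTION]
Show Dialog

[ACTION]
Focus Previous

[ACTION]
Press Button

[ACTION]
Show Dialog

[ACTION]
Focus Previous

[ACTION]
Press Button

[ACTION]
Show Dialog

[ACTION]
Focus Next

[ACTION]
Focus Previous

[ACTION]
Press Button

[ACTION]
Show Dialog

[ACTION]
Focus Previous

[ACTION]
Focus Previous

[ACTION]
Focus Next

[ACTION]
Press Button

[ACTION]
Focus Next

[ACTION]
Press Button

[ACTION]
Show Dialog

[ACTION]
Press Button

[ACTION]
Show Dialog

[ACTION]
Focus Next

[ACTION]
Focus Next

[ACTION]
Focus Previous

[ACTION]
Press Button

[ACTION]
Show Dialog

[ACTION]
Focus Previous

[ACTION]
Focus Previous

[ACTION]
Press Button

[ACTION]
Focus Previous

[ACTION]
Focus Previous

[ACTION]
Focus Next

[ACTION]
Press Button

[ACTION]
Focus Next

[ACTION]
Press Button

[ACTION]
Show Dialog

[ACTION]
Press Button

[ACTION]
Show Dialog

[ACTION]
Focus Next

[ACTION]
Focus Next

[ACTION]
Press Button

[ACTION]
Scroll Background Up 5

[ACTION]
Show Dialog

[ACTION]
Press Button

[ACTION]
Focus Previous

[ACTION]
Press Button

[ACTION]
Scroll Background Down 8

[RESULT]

The system analyzes incoming requests sequentially. This mo
The pipeline transforms network connections concurrently.  
The pipeline maintains log entries sequentially. The system
                                                           
                                                           
                                                           
                                                           
                                                           
                                                           
                                                           
                                                           
                                                           
                                                           
                                                           
                                                           
                                                           
                                                           
                                                           
                                                           
                                                           
                                                           
                                                           
                                                           


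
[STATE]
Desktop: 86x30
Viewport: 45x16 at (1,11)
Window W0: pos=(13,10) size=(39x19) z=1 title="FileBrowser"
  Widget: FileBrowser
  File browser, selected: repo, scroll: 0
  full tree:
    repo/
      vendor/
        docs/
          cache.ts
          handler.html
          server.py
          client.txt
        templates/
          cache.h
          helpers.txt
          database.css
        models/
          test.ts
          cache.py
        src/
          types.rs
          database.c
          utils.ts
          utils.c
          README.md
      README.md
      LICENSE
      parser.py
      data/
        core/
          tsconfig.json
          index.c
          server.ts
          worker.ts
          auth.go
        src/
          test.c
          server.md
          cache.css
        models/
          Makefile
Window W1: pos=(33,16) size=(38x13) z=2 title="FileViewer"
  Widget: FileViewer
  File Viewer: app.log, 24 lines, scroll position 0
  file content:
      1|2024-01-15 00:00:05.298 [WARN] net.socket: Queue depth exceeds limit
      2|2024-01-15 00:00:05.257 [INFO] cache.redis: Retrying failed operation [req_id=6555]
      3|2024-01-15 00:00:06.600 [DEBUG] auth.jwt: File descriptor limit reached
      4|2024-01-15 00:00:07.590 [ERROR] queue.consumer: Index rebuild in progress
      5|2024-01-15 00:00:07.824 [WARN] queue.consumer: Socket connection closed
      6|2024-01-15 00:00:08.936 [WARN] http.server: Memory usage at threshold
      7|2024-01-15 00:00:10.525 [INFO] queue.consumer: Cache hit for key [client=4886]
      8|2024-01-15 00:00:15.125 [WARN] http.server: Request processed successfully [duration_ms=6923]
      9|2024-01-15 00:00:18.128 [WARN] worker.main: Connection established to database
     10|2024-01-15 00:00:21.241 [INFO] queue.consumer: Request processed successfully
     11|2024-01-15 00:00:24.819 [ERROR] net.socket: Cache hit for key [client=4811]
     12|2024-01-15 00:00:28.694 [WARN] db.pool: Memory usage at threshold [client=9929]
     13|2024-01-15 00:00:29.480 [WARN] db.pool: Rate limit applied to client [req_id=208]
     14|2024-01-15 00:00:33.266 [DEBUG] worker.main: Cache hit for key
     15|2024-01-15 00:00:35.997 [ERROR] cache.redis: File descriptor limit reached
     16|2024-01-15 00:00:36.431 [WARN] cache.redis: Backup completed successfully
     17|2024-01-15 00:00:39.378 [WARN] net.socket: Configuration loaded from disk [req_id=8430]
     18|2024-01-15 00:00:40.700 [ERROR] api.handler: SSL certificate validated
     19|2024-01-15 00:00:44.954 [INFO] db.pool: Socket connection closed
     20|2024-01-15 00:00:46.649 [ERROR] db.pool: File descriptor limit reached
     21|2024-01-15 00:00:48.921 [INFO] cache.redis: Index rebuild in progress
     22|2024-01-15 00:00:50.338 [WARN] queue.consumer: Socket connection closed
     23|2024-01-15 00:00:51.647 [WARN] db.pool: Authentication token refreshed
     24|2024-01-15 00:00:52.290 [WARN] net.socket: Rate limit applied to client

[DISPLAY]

            ┃ FileBrowser                    
            ┠────────────────────────────────
            ┃> [-] repo/                     
            ┃    [+] vendor/                 
            ┃    README.md                   
            ┃    LICENSE        ┏━━━━━━━━━━━━
            ┃    parser.py      ┃ FileViewer 
            ┃    [+] data/      ┠────────────
            ┃                   ┃2024-01-15 0
            ┃                   ┃2024-01-15 0
            ┃                   ┃2024-01-15 0
            ┃                   ┃2024-01-15 0
            ┃                   ┃2024-01-15 0
            ┃                   ┃2024-01-15 0
            ┃                   ┃2024-01-15 0
            ┃                   ┃2024-01-15 0


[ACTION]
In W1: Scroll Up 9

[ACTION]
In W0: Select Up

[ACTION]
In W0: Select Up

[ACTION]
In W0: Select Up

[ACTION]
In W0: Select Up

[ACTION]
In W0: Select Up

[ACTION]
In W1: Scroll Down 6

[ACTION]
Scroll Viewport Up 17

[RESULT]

                                             
                                             
                                             
                                             
                                             
                                             
                                             
                                             
                                             
                                             
            ┏━━━━━━━━━━━━━━━━━━━━━━━━━━━━━━━━
            ┃ FileBrowser                    
            ┠────────────────────────────────
            ┃> [-] repo/                     
            ┃    [+] vendor/                 
            ┃    README.md                   


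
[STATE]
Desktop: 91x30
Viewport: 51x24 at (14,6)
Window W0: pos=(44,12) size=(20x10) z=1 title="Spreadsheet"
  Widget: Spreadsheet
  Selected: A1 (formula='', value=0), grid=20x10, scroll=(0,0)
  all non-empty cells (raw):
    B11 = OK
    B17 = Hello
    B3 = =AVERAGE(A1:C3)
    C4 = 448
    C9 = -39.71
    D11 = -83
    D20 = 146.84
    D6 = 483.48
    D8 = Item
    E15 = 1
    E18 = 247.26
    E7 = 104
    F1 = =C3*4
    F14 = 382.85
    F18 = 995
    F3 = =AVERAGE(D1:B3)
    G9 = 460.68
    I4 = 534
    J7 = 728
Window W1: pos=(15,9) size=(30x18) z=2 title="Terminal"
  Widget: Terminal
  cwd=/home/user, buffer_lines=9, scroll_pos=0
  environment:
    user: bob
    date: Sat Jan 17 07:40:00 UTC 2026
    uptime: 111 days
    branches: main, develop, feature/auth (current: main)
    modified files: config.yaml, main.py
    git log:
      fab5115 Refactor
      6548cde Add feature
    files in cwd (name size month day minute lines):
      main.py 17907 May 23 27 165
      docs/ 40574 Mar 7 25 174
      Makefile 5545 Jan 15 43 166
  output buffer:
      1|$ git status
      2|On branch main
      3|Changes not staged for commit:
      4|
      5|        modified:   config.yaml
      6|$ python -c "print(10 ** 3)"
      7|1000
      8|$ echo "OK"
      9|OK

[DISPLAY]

                                                   
                                                   
                                                   
 ┏━━━━━━━━━━━━━━━━━━━━━━━━━━━━┓                    
 ┃ Terminal                   ┃                    
 ┠────────────────────────────┨                    
 ┃$ git status                ┃━━━━━━━━━━━━━━━━━━┓ 
 ┃On branch main              ┃ Spreadsheet      ┃ 
 ┃Changes not staged for commi┃──────────────────┨ 
 ┃                            ┃A1:               ┃ 
 ┃        modified:   config.y┃       A       B  ┃ 
 ┃$ python -c "print(10 ** 3)"┃------------------┃ 
 ┃1000                        ┃  1      [0]      ┃ 
 ┃$ echo "OK"                 ┃  2        0      ┃ 
 ┃OK                          ┃  3        0#CIRC!┃ 
 ┃$ █                         ┃━━━━━━━━━━━━━━━━━━┛ 
 ┃                            ┃                    
 ┃                            ┃                    
 ┃                            ┃                    
 ┃                            ┃                    
 ┗━━━━━━━━━━━━━━━━━━━━━━━━━━━━┛                    
                                                   
                                                   
                                                   


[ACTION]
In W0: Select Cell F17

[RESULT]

                                                   
                                                   
                                                   
 ┏━━━━━━━━━━━━━━━━━━━━━━━━━━━━┓                    
 ┃ Terminal                   ┃                    
 ┠────────────────────────────┨                    
 ┃$ git status                ┃━━━━━━━━━━━━━━━━━━┓ 
 ┃On branch main              ┃ Spreadsheet      ┃ 
 ┃Changes not staged for commi┃──────────────────┨ 
 ┃                            ┃F17:              ┃ 
 ┃        modified:   config.y┃       A       B  ┃ 
 ┃$ python -c "print(10 ** 3)"┃------------------┃ 
 ┃1000                        ┃  1        0      ┃ 
 ┃$ echo "OK"                 ┃  2        0      ┃ 
 ┃OK                          ┃  3        0#CIRC!┃ 
 ┃$ █                         ┃━━━━━━━━━━━━━━━━━━┛ 
 ┃                            ┃                    
 ┃                            ┃                    
 ┃                            ┃                    
 ┃                            ┃                    
 ┗━━━━━━━━━━━━━━━━━━━━━━━━━━━━┛                    
                                                   
                                                   
                                                   


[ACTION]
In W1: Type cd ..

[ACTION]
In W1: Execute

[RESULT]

                                                   
                                                   
                                                   
 ┏━━━━━━━━━━━━━━━━━━━━━━━━━━━━┓                    
 ┃ Terminal                   ┃                    
 ┠────────────────────────────┨                    
 ┃$ git status                ┃━━━━━━━━━━━━━━━━━━┓ 
 ┃On branch main              ┃ Spreadsheet      ┃ 
 ┃Changes not staged for commi┃──────────────────┨ 
 ┃                            ┃F17:              ┃ 
 ┃        modified:   config.y┃       A       B  ┃ 
 ┃$ python -c "print(10 ** 3)"┃------------------┃ 
 ┃1000                        ┃  1        0      ┃ 
 ┃$ echo "OK"                 ┃  2        0      ┃ 
 ┃OK                          ┃  3        0#CIRC!┃ 
 ┃$ cd ..                     ┃━━━━━━━━━━━━━━━━━━┛ 
 ┃                            ┃                    
 ┃$ █                         ┃                    
 ┃                            ┃                    
 ┃                            ┃                    
 ┗━━━━━━━━━━━━━━━━━━━━━━━━━━━━┛                    
                                                   
                                                   
                                                   


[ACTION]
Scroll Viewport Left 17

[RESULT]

                                                   
                                                   
                                                   
               ┏━━━━━━━━━━━━━━━━━━━━━━━━━━━━┓      
               ┃ Terminal                   ┃      
               ┠────────────────────────────┨      
               ┃$ git status                ┃━━━━━━
               ┃On branch main              ┃ Sprea
               ┃Changes not staged for commi┃──────
               ┃                            ┃F17:  
               ┃        modified:   config.y┃      
               ┃$ python -c "print(10 ** 3)"┃------
               ┃1000                        ┃  1   
               ┃$ echo "OK"                 ┃  2   
               ┃OK                          ┃  3   
               ┃$ cd ..                     ┃━━━━━━
               ┃                            ┃      
               ┃$ █                         ┃      
               ┃                            ┃      
               ┃                            ┃      
               ┗━━━━━━━━━━━━━━━━━━━━━━━━━━━━┛      
                                                   
                                                   
                                                   


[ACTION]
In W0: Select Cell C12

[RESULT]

                                                   
                                                   
                                                   
               ┏━━━━━━━━━━━━━━━━━━━━━━━━━━━━┓      
               ┃ Terminal                   ┃      
               ┠────────────────────────────┨      
               ┃$ git status                ┃━━━━━━
               ┃On branch main              ┃ Sprea
               ┃Changes not staged for commi┃──────
               ┃                            ┃C12:  
               ┃        modified:   config.y┃      
               ┃$ python -c "print(10 ** 3)"┃------
               ┃1000                        ┃  1   
               ┃$ echo "OK"                 ┃  2   
               ┃OK                          ┃  3   
               ┃$ cd ..                     ┃━━━━━━
               ┃                            ┃      
               ┃$ █                         ┃      
               ┃                            ┃      
               ┃                            ┃      
               ┗━━━━━━━━━━━━━━━━━━━━━━━━━━━━┛      
                                                   
                                                   
                                                   


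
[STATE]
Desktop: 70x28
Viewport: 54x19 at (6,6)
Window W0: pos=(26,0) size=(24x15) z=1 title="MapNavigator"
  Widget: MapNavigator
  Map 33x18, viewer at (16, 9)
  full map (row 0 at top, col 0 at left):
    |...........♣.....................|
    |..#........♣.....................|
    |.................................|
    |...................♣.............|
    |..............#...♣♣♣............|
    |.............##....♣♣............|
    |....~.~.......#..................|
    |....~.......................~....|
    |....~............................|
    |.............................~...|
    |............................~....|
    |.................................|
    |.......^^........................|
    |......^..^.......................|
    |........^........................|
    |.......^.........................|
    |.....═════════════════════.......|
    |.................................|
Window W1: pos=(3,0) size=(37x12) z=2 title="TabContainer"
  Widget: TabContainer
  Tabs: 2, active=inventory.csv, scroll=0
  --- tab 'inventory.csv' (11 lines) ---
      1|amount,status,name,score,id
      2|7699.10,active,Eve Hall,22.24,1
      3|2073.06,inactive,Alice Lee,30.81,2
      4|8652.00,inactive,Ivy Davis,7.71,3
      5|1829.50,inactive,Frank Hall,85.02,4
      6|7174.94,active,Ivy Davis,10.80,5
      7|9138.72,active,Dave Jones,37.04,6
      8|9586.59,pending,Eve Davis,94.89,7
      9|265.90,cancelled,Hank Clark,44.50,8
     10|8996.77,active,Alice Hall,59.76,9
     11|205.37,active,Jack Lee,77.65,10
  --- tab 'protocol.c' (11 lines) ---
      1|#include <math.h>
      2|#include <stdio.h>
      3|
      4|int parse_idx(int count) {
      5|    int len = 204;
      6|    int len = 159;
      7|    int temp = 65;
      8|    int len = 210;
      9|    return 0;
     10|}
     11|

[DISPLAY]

99.10,active,Eve Hall,22.24,1    ┃.........┃          
73.06,inactive,Alice Lee,30.81,2 ┃.........┃          
52.00,inactive,Ivy Davis,7.71,3  ┃.........┃          
29.50,inactive,Frank Hall,85.02,4┃.........┃          
74.94,active,Ivy Davis,10.80,5   ┃.........┃          
━━━━━━━━━━━━━━━━━━━━━━━━━━━━━━━━━┛.........┃          
                    ┃.^..^.................┃          
                    ┃...^..................┃          
                    ┗━━━━━━━━━━━━━━━━━━━━━━┛          
                                                      
                                                      
                                                      
                                                      
                                                      
                                                      
                                                      
                                                      
                                                      
                                                      


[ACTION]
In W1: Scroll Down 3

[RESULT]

29.50,inactive,Frank Hall,85.02,4┃.........┃          
74.94,active,Ivy Davis,10.80,5   ┃.........┃          
38.72,active,Dave Jones,37.04,6  ┃.........┃          
86.59,pending,Eve Davis,94.89,7  ┃.........┃          
5.90,cancelled,Hank Clark,44.50,8┃.........┃          
━━━━━━━━━━━━━━━━━━━━━━━━━━━━━━━━━┛.........┃          
                    ┃.^..^.................┃          
                    ┃...^..................┃          
                    ┗━━━━━━━━━━━━━━━━━━━━━━┛          
                                                      
                                                      
                                                      
                                                      
                                                      
                                                      
                                                      
                                                      
                                                      
                                                      


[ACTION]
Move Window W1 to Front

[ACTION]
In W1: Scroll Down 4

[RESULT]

5.90,cancelled,Hank Clark,44.50,8┃.........┃          
96.77,active,Alice Hall,59.76,9  ┃.........┃          
5.37,active,Jack Lee,77.65,10    ┃.........┃          
                                 ┃.........┃          
                                 ┃.........┃          
━━━━━━━━━━━━━━━━━━━━━━━━━━━━━━━━━┛.........┃          
                    ┃.^..^.................┃          
                    ┃...^..................┃          
                    ┗━━━━━━━━━━━━━━━━━━━━━━┛          
                                                      
                                                      
                                                      
                                                      
                                                      
                                                      
                                                      
                                                      
                                                      
                                                      


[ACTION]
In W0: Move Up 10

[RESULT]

5.90,cancelled,Hank Clark,44.50,8┃         ┃          
96.77,active,Alice Hall,59.76,9  ┃         ┃          
5.37,active,Jack Lee,77.65,10    ┃.........┃          
                                 ┃.........┃          
                                 ┃.........┃          
━━━━━━━━━━━━━━━━━━━━━━━━━━━━━━━━━┛.♣.......┃          
                    ┃.........#...♣♣♣......┃          
                    ┃........##....♣♣......┃          
                    ┗━━━━━━━━━━━━━━━━━━━━━━┛          
                                                      
                                                      
                                                      
                                                      
                                                      
                                                      
                                                      
                                                      
                                                      
                                                      


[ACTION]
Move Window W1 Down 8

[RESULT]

                    ┃                      ┃          
                    ┃                      ┃          
━━━━━━━━━━━━━━━━━━━━━━━━━━━━━━━━━┓.........┃          
abContainer                      ┃.........┃          
─────────────────────────────────┨.........┃          
nventory.csv]│ protocol.c        ┃.♣.......┃          
─────────────────────────────────┃♣♣♣......┃          
86.59,pending,Eve Davis,94.89,7  ┃.♣♣......┃          
5.90,cancelled,Hank Clark,44.50,8┃━━━━━━━━━┛          
96.77,active,Alice Hall,59.76,9  ┃                    
5.37,active,Jack Lee,77.65,10    ┃                    
                                 ┃                    
                                 ┃                    
━━━━━━━━━━━━━━━━━━━━━━━━━━━━━━━━━┛                    
                                                      
                                                      
                                                      
                                                      
                                                      


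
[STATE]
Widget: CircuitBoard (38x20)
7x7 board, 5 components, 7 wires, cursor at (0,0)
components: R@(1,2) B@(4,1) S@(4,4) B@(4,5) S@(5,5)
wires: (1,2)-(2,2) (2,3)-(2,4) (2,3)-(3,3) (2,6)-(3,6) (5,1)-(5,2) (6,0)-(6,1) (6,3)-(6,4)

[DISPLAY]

   0 1 2 3 4 5 6                      
0  [.]                                
                                      
1           R                         
            │                         
2           ·   · ─ ·       ·         
                │           │         
3               ·           ·         
                                      
4       B           S   B             
                                      
5       · ─ ·           S             
                                      
6   · ─ ·       · ─ ·                 
Cursor: (0,0)                         
                                      
                                      
                                      
                                      
                                      


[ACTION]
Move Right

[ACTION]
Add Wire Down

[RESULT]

   0 1 2 3 4 5 6                      
0      [.]                            
        │                             
1       ·   R                         
            │                         
2           ·   · ─ ·       ·         
                │           │         
3               ·           ·         
                                      
4       B           S   B             
                                      
5       · ─ ·           S             
                                      
6   · ─ ·       · ─ ·                 
Cursor: (0,1)                         
                                      
                                      
                                      
                                      
                                      


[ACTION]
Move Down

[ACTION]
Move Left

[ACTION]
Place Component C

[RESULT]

   0 1 2 3 4 5 6                      
0       ·                             
        │                             
1  [C]  ·   R                         
            │                         
2           ·   · ─ ·       ·         
                │           │         
3               ·           ·         
                                      
4       B           S   B             
                                      
5       · ─ ·           S             
                                      
6   · ─ ·       · ─ ·                 
Cursor: (1,0)                         
                                      
                                      
                                      
                                      
                                      


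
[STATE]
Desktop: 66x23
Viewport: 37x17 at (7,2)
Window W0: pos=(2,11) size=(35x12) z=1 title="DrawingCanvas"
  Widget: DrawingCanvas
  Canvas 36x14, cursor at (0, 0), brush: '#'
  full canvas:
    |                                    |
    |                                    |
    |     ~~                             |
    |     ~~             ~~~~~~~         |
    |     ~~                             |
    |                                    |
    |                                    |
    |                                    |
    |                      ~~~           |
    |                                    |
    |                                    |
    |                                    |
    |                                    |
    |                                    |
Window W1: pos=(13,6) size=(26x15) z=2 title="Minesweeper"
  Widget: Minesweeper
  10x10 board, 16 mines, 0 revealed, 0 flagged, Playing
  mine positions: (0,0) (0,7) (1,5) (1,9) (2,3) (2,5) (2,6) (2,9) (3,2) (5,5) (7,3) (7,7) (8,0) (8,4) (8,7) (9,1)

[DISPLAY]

                                     
                                     
                                     
                                     
      ┏━━━━━━━━━━━━━━━━━━━━━━━━┓     
      ┃ Minesweeper            ┃     
      ┠────────────────────────┨     
      ┃■■■■■■■■■■              ┃     
      ┃■■■■■■■■■■              ┃     
━━━━━━┃■■■■■■■■■■              ┃     
wingCa┃■■■■■■■■■■              ┃     
──────┃■■■■■■■■■■              ┃     
      ┃■■■■■■■■■■              ┃     
      ┃■■■■■■■■■■              ┃     
 ~~   ┃■■■■■■■■■■              ┃     
 ~~   ┃■■■■■■■■■■              ┃     
 ~~   ┃■■■■■■■■■■              ┃     


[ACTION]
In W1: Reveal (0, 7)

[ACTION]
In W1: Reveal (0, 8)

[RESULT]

                                     
                                     
                                     
                                     
      ┏━━━━━━━━━━━━━━━━━━━━━━━━┓     
      ┃ Minesweeper            ┃     
      ┠────────────────────────┨     
      ┃✹■■■■■■✹■■              ┃     
      ┃■■■■■✹■■■✹              ┃     
━━━━━━┃■■■✹■✹✹■■✹              ┃     
wingCa┃■■✹■■■■■■■              ┃     
──────┃■■■■■■■■■■              ┃     
      ┃■■■■■✹■■■■              ┃     
      ┃■■■■■■■■■■              ┃     
 ~~   ┃■■■✹■■■✹■■              ┃     
 ~~   ┃✹■■■✹■■✹■■              ┃     
 ~~   ┃■✹■■■■■■■■              ┃     
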